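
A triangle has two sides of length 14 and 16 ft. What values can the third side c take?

2 < c < 30 (ft)

By the triangle inequality, c must be less than 14 + 16 = 30 and greater than |14 − 16| = 2.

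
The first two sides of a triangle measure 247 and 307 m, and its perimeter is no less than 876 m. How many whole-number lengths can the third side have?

Triangle inequality: 60 < x < 554. Perimeter ≥ 876 gives x ≥ 876 − 247 − 307 = 322.
So 322 ≤ x < 554; integers 322 through 553: 232 values.

232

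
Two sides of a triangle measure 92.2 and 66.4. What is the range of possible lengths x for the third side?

25.8 < x < 158.6

By the triangle inequality, x must be less than 92.2 + 66.4 = 158.6 and greater than |92.2 − 66.4| = 25.8.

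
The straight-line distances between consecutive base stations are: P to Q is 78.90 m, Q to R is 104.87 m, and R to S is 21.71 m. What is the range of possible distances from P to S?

The maximum is all hops collinear in one direction: 78.90 + 104.87 + 21.71 = 205.48.
The longest hop is 104.87; the others sum to 100.61. Folding the others back against it leaves at least 104.87 − 100.61 = 4.26.

4.26 ≤ PS ≤ 205.48 m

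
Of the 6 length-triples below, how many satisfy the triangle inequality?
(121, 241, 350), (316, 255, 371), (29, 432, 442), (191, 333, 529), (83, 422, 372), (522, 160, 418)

5

(121,241,350): 121+241 > 350 → valid
(255,316,371): 255+316 > 371 → valid
(29,432,442): 29+432 > 442 → valid
(191,333,529): 191+333 ≤ 529 → not valid
(83,372,422): 83+372 > 422 → valid
(160,418,522): 160+418 > 522 → valid
5 of the 6 triples form a triangle.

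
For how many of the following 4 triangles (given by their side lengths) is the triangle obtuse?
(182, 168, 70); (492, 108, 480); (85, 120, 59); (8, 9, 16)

(182,168,70): 70²+168² = 33124 = 182² → right
(492,108,480): 108²+480² = 242064 = 492² → right
(85,120,59): 59²+85² = 10706 < 14400 = 120² → obtuse
(8,9,16): 8²+9² = 145 < 256 = 16² → obtuse
2 of the 4 are obtuse.

2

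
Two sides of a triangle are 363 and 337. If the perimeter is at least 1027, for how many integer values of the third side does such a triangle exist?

373

Triangle inequality: 26 < x < 700. Perimeter ≥ 1027 gives x ≥ 1027 − 363 − 337 = 327.
So 327 ≤ x < 700; integers 327 through 699: 373 values.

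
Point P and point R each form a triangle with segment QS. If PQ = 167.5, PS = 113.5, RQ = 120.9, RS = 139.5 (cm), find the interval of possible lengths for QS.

From triangle PQS: |167.5 − 113.5| < QS < 167.5 + 113.5, i.e. 54.0 < QS < 281.0.
From triangle RQS: 18.6 < QS < 260.4.
Both must hold, so QS lies in the intersection.

54.0 < QS < 260.4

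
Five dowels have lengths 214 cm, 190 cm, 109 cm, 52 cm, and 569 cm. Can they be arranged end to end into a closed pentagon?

No

For a pentagon, each side must be shorter than the sum of the others.
Here the longest side is 569, but the remaining 4 sides sum to only 565.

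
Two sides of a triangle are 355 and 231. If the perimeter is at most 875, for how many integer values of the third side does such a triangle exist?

165

Triangle inequality: 124 < x < 586. Perimeter ≤ 875 gives x ≤ 875 − 355 − 231 = 289.
So 124 < x ≤ 289; integers 125 through 289: 165 values.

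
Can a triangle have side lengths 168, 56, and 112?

No

The two shorter sides sum to 168, exactly equal to the longest side 168.
That gives only a degenerate (flat) triangle — the inequality must be strict.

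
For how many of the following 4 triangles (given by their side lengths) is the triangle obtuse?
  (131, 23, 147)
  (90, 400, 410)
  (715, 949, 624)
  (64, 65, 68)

1

(131,23,147): 23²+131² = 17690 < 21609 = 147² → obtuse
(90,400,410): 90²+400² = 168100 = 410² → right
(715,949,624): 624²+715² = 900601 = 949² → right
(64,65,68): 64²+65² = 8321 > 4624 = 68² → acute
1 of the 4 is obtuse.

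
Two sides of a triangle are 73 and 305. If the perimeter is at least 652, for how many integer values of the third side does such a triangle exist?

104

Triangle inequality: 232 < x < 378. Perimeter ≥ 652 gives x ≥ 652 − 73 − 305 = 274.
So 274 ≤ x < 378; integers 274 through 377: 104 values.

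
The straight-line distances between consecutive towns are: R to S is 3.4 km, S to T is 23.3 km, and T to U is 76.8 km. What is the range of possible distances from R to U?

50.1 ≤ RU ≤ 103.5 km

The maximum is all hops collinear in one direction: 3.4 + 23.3 + 76.8 = 103.5.
The longest hop is 76.8; the others sum to 26.7. Folding the others back against it leaves at least 76.8 − 26.7 = 50.1.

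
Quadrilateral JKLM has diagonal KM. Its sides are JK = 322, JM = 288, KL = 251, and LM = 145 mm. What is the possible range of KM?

From triangle JKM: |322 − 288| < KM < 322 + 288, i.e. 34 < KM < 610.
From triangle LKM: 106 < KM < 396.
Both must hold, so KM lies in the intersection.

106 < KM < 396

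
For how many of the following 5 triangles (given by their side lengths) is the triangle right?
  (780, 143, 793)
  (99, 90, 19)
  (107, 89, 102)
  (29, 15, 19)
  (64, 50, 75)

(780,143,793): 143²+780² = 628849 = 793² → right
(99,90,19): 19²+90² = 8461 < 9801 = 99² → obtuse
(107,89,102): 89²+102² = 18325 > 11449 = 107² → acute
(29,15,19): 15²+19² = 586 < 841 = 29² → obtuse
(64,50,75): 50²+64² = 6596 > 5625 = 75² → acute
1 of the 5 is right.

1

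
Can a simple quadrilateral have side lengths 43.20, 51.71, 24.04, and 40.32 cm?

A quadrilateral exists iff every side is shorter than the sum of the others — equivalently, the longest side is less than the sum of the rest.
Longest side 51.71 < 107.56 (sum of the remaining 3), so yes.

Yes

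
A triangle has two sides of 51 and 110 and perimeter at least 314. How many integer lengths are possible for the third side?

8

Triangle inequality: 59 < x < 161. Perimeter ≥ 314 gives x ≥ 314 − 51 − 110 = 153.
So 153 ≤ x < 161; integers 153 through 160: 8 values.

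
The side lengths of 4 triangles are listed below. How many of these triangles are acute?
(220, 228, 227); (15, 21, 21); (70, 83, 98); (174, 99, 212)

(220,228,227): 220²+227² = 99929 > 51984 = 228² → acute
(15,21,21): 15²+21² = 666 > 441 = 21² → acute
(70,83,98): 70²+83² = 11789 > 9604 = 98² → acute
(174,99,212): 99²+174² = 40077 < 44944 = 212² → obtuse
3 of the 4 are acute.

3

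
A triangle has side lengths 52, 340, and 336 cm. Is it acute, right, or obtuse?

right

Compare the square of the longest side to the sum of squares of the other two: 52² + 336² = 115600 = 340².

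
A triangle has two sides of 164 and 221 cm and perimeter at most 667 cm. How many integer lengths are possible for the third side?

Triangle inequality: 57 < x < 385. Perimeter ≤ 667 gives x ≤ 667 − 164 − 221 = 282.
So 57 < x ≤ 282; integers 58 through 282: 225 values.

225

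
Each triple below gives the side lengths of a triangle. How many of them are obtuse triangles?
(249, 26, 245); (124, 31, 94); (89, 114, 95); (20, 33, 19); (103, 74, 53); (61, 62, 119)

5

(249,26,245): 26²+245² = 60701 < 62001 = 249² → obtuse
(124,31,94): 31²+94² = 9797 < 15376 = 124² → obtuse
(89,114,95): 89²+95² = 16946 > 12996 = 114² → acute
(20,33,19): 19²+20² = 761 < 1089 = 33² → obtuse
(103,74,53): 53²+74² = 8285 < 10609 = 103² → obtuse
(61,62,119): 61²+62² = 7565 < 14161 = 119² → obtuse
5 of the 6 are obtuse.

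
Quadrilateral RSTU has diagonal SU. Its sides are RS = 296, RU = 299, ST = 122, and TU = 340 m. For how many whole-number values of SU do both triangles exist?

243

From triangle RSU: 3 < SU < 595.
From triangle TSU: 218 < SU < 462.
Intersection: 218 < SU < 462, so integers 219 through 461: 243 values.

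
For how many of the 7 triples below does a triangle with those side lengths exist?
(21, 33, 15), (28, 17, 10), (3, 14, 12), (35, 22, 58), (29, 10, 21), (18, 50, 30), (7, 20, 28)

3

(15,21,33): 15+21 > 33 → valid
(10,17,28): 10+17 ≤ 28 → not valid
(3,12,14): 3+12 > 14 → valid
(22,35,58): 22+35 ≤ 58 → not valid
(10,21,29): 10+21 > 29 → valid
(18,30,50): 18+30 ≤ 50 → not valid
(7,20,28): 7+20 ≤ 28 → not valid
3 of the 7 triples form a triangle.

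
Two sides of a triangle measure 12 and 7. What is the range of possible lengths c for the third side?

By the triangle inequality, c must be less than 12 + 7 = 19 and greater than |12 − 7| = 5.

5 < c < 19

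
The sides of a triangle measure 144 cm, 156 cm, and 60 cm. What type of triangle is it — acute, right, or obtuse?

right

Compare the square of the longest side to the sum of squares of the other two: 60² + 144² = 24336 = 156².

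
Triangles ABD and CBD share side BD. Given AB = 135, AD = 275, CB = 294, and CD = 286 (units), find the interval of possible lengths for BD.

From triangle ABD: |135 − 275| < BD < 135 + 275, i.e. 140 < BD < 410.
From triangle CBD: 8 < BD < 580.
Both must hold, so BD lies in the intersection.

140 < BD < 410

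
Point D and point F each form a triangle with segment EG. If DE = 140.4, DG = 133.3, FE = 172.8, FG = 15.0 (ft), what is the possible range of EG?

157.8 < EG < 187.8

From triangle DEG: |140.4 − 133.3| < EG < 140.4 + 133.3, i.e. 7.1 < EG < 273.7.
From triangle FEG: 157.8 < EG < 187.8.
Both must hold, so EG lies in the intersection.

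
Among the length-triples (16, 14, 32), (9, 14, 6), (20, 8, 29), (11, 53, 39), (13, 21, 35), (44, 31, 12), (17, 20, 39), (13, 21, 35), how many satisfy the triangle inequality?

(14,16,32): 14+16 ≤ 32 → not valid
(6,9,14): 6+9 > 14 → valid
(8,20,29): 8+20 ≤ 29 → not valid
(11,39,53): 11+39 ≤ 53 → not valid
(13,21,35): 13+21 ≤ 35 → not valid
(12,31,44): 12+31 ≤ 44 → not valid
(17,20,39): 17+20 ≤ 39 → not valid
(13,21,35): 13+21 ≤ 35 → not valid
1 of the 8 triples forms a triangle.

1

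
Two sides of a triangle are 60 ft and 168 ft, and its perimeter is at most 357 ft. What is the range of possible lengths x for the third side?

108 < x ≤ 129 ft

Triangle inequality alone gives 108 < x < 228.
The perimeter condition gives x ≤ 357 − 60 − 168 = 129.
Intersecting the two: 108 < x ≤ 129.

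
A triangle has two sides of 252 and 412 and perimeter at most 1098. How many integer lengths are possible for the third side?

Triangle inequality: 160 < x < 664. Perimeter ≤ 1098 gives x ≤ 1098 − 252 − 412 = 434.
So 160 < x ≤ 434; integers 161 through 434: 274 values.

274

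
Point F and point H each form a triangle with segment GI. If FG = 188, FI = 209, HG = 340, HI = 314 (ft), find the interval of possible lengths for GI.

From triangle FGI: |188 − 209| < GI < 188 + 209, i.e. 21 < GI < 397.
From triangle HGI: 26 < GI < 654.
Both must hold, so GI lies in the intersection.

26 < GI < 397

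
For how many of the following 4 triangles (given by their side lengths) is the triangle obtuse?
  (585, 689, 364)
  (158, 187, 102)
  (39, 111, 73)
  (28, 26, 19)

1

(585,689,364): 364²+585² = 474721 = 689² → right
(158,187,102): 102²+158² = 35368 > 34969 = 187² → acute
(39,111,73): 39²+73² = 6850 < 12321 = 111² → obtuse
(28,26,19): 19²+26² = 1037 > 784 = 28² → acute
1 of the 4 is obtuse.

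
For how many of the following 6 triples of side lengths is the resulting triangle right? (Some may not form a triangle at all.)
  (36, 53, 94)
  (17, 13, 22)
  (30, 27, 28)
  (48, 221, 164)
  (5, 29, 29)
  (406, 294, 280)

(36,53,94): 36+53 ≤ 94, not a triangle
(17,13,22): 13²+17² = 458 < 484 = 22² → obtuse
(30,27,28): 27²+28² = 1513 > 900 = 30² → acute
(48,221,164): 48+164 ≤ 221, not a triangle
(5,29,29): 5²+29² = 866 > 841 = 29² → acute
(406,294,280): 280²+294² = 164836 = 406² → right
1 of the 6 is right.

1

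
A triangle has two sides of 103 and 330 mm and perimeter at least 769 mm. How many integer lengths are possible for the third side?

97

Triangle inequality: 227 < x < 433. Perimeter ≥ 769 gives x ≥ 769 − 103 − 330 = 336.
So 336 ≤ x < 433; integers 336 through 432: 97 values.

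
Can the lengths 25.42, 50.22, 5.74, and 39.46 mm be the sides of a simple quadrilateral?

Yes

A quadrilateral exists iff every side is shorter than the sum of the others — equivalently, the longest side is less than the sum of the rest.
Longest side 50.22 < 70.62 (sum of the remaining 3), so yes.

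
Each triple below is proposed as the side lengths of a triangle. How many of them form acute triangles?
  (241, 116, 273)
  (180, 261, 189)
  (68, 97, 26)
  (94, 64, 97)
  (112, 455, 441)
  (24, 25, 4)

(241,116,273): 116²+241² = 71537 < 74529 = 273² → obtuse
(180,261,189): 180²+189² = 68121 = 261² → right
(68,97,26): 26+68 ≤ 97, not a triangle
(94,64,97): 64²+94² = 12932 > 9409 = 97² → acute
(112,455,441): 112²+441² = 207025 = 455² → right
(24,25,4): 4²+24² = 592 < 625 = 25² → obtuse
1 of the 6 is acute.

1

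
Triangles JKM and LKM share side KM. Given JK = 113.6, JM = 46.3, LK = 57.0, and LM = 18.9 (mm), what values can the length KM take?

From triangle JKM: |113.6 − 46.3| < KM < 113.6 + 46.3, i.e. 67.3 < KM < 159.9.
From triangle LKM: 38.1 < KM < 75.9.
Both must hold, so KM lies in the intersection.

67.3 < KM < 75.9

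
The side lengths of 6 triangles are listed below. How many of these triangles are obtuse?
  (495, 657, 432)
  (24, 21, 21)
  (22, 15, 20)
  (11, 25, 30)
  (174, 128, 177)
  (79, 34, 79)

1

(495,657,432): 432²+495² = 431649 = 657² → right
(24,21,21): 21²+21² = 882 > 576 = 24² → acute
(22,15,20): 15²+20² = 625 > 484 = 22² → acute
(11,25,30): 11²+25² = 746 < 900 = 30² → obtuse
(174,128,177): 128²+174² = 46660 > 31329 = 177² → acute
(79,34,79): 34²+79² = 7397 > 6241 = 79² → acute
1 of the 6 is obtuse.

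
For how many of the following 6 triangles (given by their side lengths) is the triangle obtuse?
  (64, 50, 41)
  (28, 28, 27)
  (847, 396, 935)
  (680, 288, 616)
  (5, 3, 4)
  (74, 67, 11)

(64,50,41): 41²+50² = 4181 > 4096 = 64² → acute
(28,28,27): 27²+28² = 1513 > 784 = 28² → acute
(847,396,935): 396²+847² = 874225 = 935² → right
(680,288,616): 288²+616² = 462400 = 680² → right
(5,3,4): 3²+4² = 25 = 5² → right
(74,67,11): 11²+67² = 4610 < 5476 = 74² → obtuse
1 of the 6 is obtuse.

1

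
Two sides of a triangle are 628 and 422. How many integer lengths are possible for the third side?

The third side lies in the open interval (206, 1050).
Integers from 207 to 1049 inclusive: 1049 − 207 + 1 = 843.

843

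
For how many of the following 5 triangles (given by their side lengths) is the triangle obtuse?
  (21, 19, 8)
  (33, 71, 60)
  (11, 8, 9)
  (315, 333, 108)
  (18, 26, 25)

2

(21,19,8): 8²+19² = 425 < 441 = 21² → obtuse
(33,71,60): 33²+60² = 4689 < 5041 = 71² → obtuse
(11,8,9): 8²+9² = 145 > 121 = 11² → acute
(315,333,108): 108²+315² = 110889 = 333² → right
(18,26,25): 18²+25² = 949 > 676 = 26² → acute
2 of the 5 are obtuse.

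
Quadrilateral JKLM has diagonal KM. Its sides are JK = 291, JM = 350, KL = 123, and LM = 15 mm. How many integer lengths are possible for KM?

29

From triangle JKM: 59 < KM < 641.
From triangle LKM: 108 < KM < 138.
Intersection: 108 < KM < 138, so integers 109 through 137: 29 values.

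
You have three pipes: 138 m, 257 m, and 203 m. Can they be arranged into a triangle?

The longest side is 257, and the other two sum to 341.
Since 341 > 257, the triangle inequality holds.

Yes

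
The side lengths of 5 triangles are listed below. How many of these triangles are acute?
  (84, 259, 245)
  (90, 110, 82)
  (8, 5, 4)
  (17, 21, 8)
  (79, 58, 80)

2

(84,259,245): 84²+245² = 67081 = 259² → right
(90,110,82): 82²+90² = 14824 > 12100 = 110² → acute
(8,5,4): 4²+5² = 41 < 64 = 8² → obtuse
(17,21,8): 8²+17² = 353 < 441 = 21² → obtuse
(79,58,80): 58²+79² = 9605 > 6400 = 80² → acute
2 of the 5 are acute.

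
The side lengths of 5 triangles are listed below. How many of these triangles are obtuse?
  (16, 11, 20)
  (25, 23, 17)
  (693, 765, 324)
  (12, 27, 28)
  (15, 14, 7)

(16,11,20): 11²+16² = 377 < 400 = 20² → obtuse
(25,23,17): 17²+23² = 818 > 625 = 25² → acute
(693,765,324): 324²+693² = 585225 = 765² → right
(12,27,28): 12²+27² = 873 > 784 = 28² → acute
(15,14,7): 7²+14² = 245 > 225 = 15² → acute
1 of the 5 is obtuse.

1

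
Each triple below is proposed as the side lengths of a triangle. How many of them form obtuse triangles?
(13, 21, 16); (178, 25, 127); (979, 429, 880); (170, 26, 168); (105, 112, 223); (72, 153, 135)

1

(13,21,16): 13²+16² = 425 < 441 = 21² → obtuse
(178,25,127): 25+127 ≤ 178, not a triangle
(979,429,880): 429²+880² = 958441 = 979² → right
(170,26,168): 26²+168² = 28900 = 170² → right
(105,112,223): 105+112 ≤ 223, not a triangle
(72,153,135): 72²+135² = 23409 = 153² → right
1 of the 6 is obtuse.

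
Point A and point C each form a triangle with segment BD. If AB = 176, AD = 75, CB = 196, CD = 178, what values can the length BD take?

101 < BD < 251

From triangle ABD: |176 − 75| < BD < 176 + 75, i.e. 101 < BD < 251.
From triangle CBD: 18 < BD < 374.
Both must hold, so BD lies in the intersection.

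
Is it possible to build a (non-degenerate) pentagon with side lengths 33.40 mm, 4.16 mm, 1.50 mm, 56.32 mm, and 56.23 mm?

Yes

A pentagon exists iff every side is shorter than the sum of the others — equivalently, the longest side is less than the sum of the rest.
Longest side 56.32 < 95.29 (sum of the remaining 4), so yes.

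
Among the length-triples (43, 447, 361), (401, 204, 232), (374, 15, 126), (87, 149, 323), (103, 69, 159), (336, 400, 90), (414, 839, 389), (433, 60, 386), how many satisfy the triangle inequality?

4

(43,361,447): 43+361 ≤ 447 → not valid
(204,232,401): 204+232 > 401 → valid
(15,126,374): 15+126 ≤ 374 → not valid
(87,149,323): 87+149 ≤ 323 → not valid
(69,103,159): 69+103 > 159 → valid
(90,336,400): 90+336 > 400 → valid
(389,414,839): 389+414 ≤ 839 → not valid
(60,386,433): 60+386 > 433 → valid
4 of the 8 triples form a triangle.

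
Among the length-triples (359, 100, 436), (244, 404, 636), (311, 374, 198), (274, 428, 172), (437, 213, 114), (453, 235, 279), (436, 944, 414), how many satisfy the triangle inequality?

5

(100,359,436): 100+359 > 436 → valid
(244,404,636): 244+404 > 636 → valid
(198,311,374): 198+311 > 374 → valid
(172,274,428): 172+274 > 428 → valid
(114,213,437): 114+213 ≤ 437 → not valid
(235,279,453): 235+279 > 453 → valid
(414,436,944): 414+436 ≤ 944 → not valid
5 of the 7 triples form a triangle.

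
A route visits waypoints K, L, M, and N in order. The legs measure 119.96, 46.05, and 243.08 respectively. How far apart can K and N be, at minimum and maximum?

The maximum is all hops collinear in one direction: 119.96 + 46.05 + 243.08 = 409.09.
The longest hop is 243.08; the others sum to 166.01. Folding the others back against it leaves at least 243.08 − 166.01 = 77.07.

77.07 ≤ KN ≤ 409.09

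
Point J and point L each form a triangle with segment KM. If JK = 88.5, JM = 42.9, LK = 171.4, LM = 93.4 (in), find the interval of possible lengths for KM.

From triangle JKM: |88.5 − 42.9| < KM < 88.5 + 42.9, i.e. 45.6 < KM < 131.4.
From triangle LKM: 78.0 < KM < 264.8.
Both must hold, so KM lies in the intersection.

78.0 < KM < 131.4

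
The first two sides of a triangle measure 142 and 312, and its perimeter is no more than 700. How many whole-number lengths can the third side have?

76

Triangle inequality: 170 < x < 454. Perimeter ≤ 700 gives x ≤ 700 − 142 − 312 = 246.
So 170 < x ≤ 246; integers 171 through 246: 76 values.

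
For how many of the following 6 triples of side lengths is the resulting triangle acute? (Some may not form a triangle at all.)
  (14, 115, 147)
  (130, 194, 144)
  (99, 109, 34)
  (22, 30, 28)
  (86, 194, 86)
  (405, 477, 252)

1

(14,115,147): 14+115 ≤ 147, not a triangle
(130,194,144): 130²+144² = 37636 = 194² → right
(99,109,34): 34²+99² = 10957 < 11881 = 109² → obtuse
(22,30,28): 22²+28² = 1268 > 900 = 30² → acute
(86,194,86): 86+86 ≤ 194, not a triangle
(405,477,252): 252²+405² = 227529 = 477² → right
1 of the 6 is acute.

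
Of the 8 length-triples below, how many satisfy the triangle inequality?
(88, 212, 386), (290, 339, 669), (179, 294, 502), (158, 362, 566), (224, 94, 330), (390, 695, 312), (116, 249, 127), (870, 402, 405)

1

(88,212,386): 88+212 ≤ 386 → not valid
(290,339,669): 290+339 ≤ 669 → not valid
(179,294,502): 179+294 ≤ 502 → not valid
(158,362,566): 158+362 ≤ 566 → not valid
(94,224,330): 94+224 ≤ 330 → not valid
(312,390,695): 312+390 > 695 → valid
(116,127,249): 116+127 ≤ 249 → not valid
(402,405,870): 402+405 ≤ 870 → not valid
1 of the 8 triples forms a triangle.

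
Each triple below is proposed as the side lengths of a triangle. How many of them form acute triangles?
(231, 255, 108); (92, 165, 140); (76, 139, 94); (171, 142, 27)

1

(231,255,108): 108²+231² = 65025 = 255² → right
(92,165,140): 92²+140² = 28064 > 27225 = 165² → acute
(76,139,94): 76²+94² = 14612 < 19321 = 139² → obtuse
(171,142,27): 27+142 ≤ 171, not a triangle
1 of the 4 is acute.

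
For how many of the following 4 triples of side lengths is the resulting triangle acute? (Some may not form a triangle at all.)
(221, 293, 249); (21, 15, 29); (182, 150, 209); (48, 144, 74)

(221,293,249): 221²+249² = 110842 > 85849 = 293² → acute
(21,15,29): 15²+21² = 666 < 841 = 29² → obtuse
(182,150,209): 150²+182² = 55624 > 43681 = 209² → acute
(48,144,74): 48+74 ≤ 144, not a triangle
2 of the 4 are acute.

2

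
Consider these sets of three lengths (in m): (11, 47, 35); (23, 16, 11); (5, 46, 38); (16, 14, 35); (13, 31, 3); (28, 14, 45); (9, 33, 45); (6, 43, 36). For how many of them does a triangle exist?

1

(11,35,47): 11+35 ≤ 47 → not valid
(11,16,23): 11+16 > 23 → valid
(5,38,46): 5+38 ≤ 46 → not valid
(14,16,35): 14+16 ≤ 35 → not valid
(3,13,31): 3+13 ≤ 31 → not valid
(14,28,45): 14+28 ≤ 45 → not valid
(9,33,45): 9+33 ≤ 45 → not valid
(6,36,43): 6+36 ≤ 43 → not valid
1 of the 8 triples forms a triangle.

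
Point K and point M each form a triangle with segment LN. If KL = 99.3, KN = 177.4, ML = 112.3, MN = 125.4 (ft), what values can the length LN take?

78.1 < LN < 237.7

From triangle KLN: |99.3 − 177.4| < LN < 99.3 + 177.4, i.e. 78.1 < LN < 276.7.
From triangle MLN: 13.1 < LN < 237.7.
Both must hold, so LN lies in the intersection.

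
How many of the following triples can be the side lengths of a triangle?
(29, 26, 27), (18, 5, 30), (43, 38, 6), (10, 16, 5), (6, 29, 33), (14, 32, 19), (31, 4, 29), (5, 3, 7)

(26,27,29): 26+27 > 29 → valid
(5,18,30): 5+18 ≤ 30 → not valid
(6,38,43): 6+38 > 43 → valid
(5,10,16): 5+10 ≤ 16 → not valid
(6,29,33): 6+29 > 33 → valid
(14,19,32): 14+19 > 32 → valid
(4,29,31): 4+29 > 31 → valid
(3,5,7): 3+5 > 7 → valid
6 of the 8 triples form a triangle.

6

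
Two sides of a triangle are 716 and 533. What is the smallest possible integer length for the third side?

The third side must be strictly greater than |716 − 533| = 183.
The smallest integer above 183 is 184.

184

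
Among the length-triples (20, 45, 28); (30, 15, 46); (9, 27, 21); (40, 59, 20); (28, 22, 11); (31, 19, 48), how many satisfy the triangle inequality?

(20,28,45): 20+28 > 45 → valid
(15,30,46): 15+30 ≤ 46 → not valid
(9,21,27): 9+21 > 27 → valid
(20,40,59): 20+40 > 59 → valid
(11,22,28): 11+22 > 28 → valid
(19,31,48): 19+31 > 48 → valid
5 of the 6 triples form a triangle.

5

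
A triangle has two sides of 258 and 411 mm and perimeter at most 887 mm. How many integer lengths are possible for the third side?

Triangle inequality: 153 < x < 669. Perimeter ≤ 887 gives x ≤ 887 − 258 − 411 = 218.
So 153 < x ≤ 218; integers 154 through 218: 65 values.

65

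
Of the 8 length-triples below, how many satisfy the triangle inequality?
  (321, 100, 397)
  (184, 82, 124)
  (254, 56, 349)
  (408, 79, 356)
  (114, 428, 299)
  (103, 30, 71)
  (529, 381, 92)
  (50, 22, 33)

4

(100,321,397): 100+321 > 397 → valid
(82,124,184): 82+124 > 184 → valid
(56,254,349): 56+254 ≤ 349 → not valid
(79,356,408): 79+356 > 408 → valid
(114,299,428): 114+299 ≤ 428 → not valid
(30,71,103): 30+71 ≤ 103 → not valid
(92,381,529): 92+381 ≤ 529 → not valid
(22,33,50): 22+33 > 50 → valid
4 of the 8 triples form a triangle.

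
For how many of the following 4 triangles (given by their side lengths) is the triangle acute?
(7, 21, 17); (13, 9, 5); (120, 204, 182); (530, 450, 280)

1

(7,21,17): 7²+17² = 338 < 441 = 21² → obtuse
(13,9,5): 5²+9² = 106 < 169 = 13² → obtuse
(120,204,182): 120²+182² = 47524 > 41616 = 204² → acute
(530,450,280): 280²+450² = 280900 = 530² → right
1 of the 4 is acute.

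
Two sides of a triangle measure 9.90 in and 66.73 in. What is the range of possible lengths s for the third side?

By the triangle inequality, s must be less than 9.90 + 66.73 = 76.63 and greater than |9.90 − 66.73| = 56.83.

56.83 < s < 76.63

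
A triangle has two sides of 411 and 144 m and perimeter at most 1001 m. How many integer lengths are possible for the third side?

179

Triangle inequality: 267 < x < 555. Perimeter ≤ 1001 gives x ≤ 1001 − 411 − 144 = 446.
So 267 < x ≤ 446; integers 268 through 446: 179 values.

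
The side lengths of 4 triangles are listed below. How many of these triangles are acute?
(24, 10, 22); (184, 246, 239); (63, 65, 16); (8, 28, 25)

(24,10,22): 10²+22² = 584 > 576 = 24² → acute
(184,246,239): 184²+239² = 90977 > 60516 = 246² → acute
(63,65,16): 16²+63² = 4225 = 65² → right
(8,28,25): 8²+25² = 689 < 784 = 28² → obtuse
2 of the 4 are acute.

2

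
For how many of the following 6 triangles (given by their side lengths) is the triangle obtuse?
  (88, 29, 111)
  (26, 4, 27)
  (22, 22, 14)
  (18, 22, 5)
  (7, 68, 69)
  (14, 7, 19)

5

(88,29,111): 29²+88² = 8585 < 12321 = 111² → obtuse
(26,4,27): 4²+26² = 692 < 729 = 27² → obtuse
(22,22,14): 14²+22² = 680 > 484 = 22² → acute
(18,22,5): 5²+18² = 349 < 484 = 22² → obtuse
(7,68,69): 7²+68² = 4673 < 4761 = 69² → obtuse
(14,7,19): 7²+14² = 245 < 361 = 19² → obtuse
5 of the 6 are obtuse.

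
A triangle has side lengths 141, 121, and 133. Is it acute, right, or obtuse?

Compare the square of the longest side to the sum of squares of the other two: 121² + 133² = 32330 > 19881 = 141².

acute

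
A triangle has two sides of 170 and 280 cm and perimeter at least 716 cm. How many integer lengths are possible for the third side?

Triangle inequality: 110 < x < 450. Perimeter ≥ 716 gives x ≥ 716 − 170 − 280 = 266.
So 266 ≤ x < 450; integers 266 through 449: 184 values.

184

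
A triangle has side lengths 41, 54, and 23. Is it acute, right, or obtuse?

Compare the square of the longest side to the sum of squares of the other two: 23² + 41² = 2210 < 2916 = 54².

obtuse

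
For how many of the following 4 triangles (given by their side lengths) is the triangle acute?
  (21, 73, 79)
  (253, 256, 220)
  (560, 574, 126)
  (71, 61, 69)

(21,73,79): 21²+73² = 5770 < 6241 = 79² → obtuse
(253,256,220): 220²+253² = 112409 > 65536 = 256² → acute
(560,574,126): 126²+560² = 329476 = 574² → right
(71,61,69): 61²+69² = 8482 > 5041 = 71² → acute
2 of the 4 are acute.

2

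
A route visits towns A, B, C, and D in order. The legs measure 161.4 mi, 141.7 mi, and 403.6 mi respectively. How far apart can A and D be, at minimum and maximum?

100.5 ≤ AD ≤ 706.7 mi

The maximum is all hops collinear in one direction: 161.4 + 141.7 + 403.6 = 706.7.
The longest hop is 403.6; the others sum to 303.1. Folding the others back against it leaves at least 403.6 − 303.1 = 100.5.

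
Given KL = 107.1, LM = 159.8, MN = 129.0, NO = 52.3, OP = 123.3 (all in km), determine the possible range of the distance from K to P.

0 ≤ KP ≤ 571.5 km

The maximum is all hops collinear in one direction: 107.1 + 159.8 + 129.0 + 52.3 + 123.3 = 571.5.
The longest hop is 159.8; the others sum to 411.7. Since 159.8 ≤ 411.7, the path can fold back on itself completely, so the minimum distance is 0.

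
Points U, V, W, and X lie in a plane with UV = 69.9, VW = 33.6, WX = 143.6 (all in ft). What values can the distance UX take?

40.1 ≤ UX ≤ 247.1 ft

The maximum is all hops collinear in one direction: 69.9 + 33.6 + 143.6 = 247.1.
The longest hop is 143.6; the others sum to 103.5. Folding the others back against it leaves at least 143.6 − 103.5 = 40.1.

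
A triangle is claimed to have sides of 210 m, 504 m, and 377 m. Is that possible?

The longest side is 504, and the other two sum to 587.
Since 587 > 504, the triangle inequality holds.

Yes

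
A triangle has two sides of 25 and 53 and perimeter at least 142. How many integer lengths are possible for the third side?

14

Triangle inequality: 28 < x < 78. Perimeter ≥ 142 gives x ≥ 142 − 25 − 53 = 64.
So 64 ≤ x < 78; integers 64 through 77: 14 values.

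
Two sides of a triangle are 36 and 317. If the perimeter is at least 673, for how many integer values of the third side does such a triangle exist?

33

Triangle inequality: 281 < x < 353. Perimeter ≥ 673 gives x ≥ 673 − 36 − 317 = 320.
So 320 ≤ x < 353; integers 320 through 352: 33 values.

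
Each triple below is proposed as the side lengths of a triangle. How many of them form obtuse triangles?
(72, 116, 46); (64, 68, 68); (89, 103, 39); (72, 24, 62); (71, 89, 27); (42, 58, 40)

(72,116,46): 46²+72² = 7300 < 13456 = 116² → obtuse
(64,68,68): 64²+68² = 8720 > 4624 = 68² → acute
(89,103,39): 39²+89² = 9442 < 10609 = 103² → obtuse
(72,24,62): 24²+62² = 4420 < 5184 = 72² → obtuse
(71,89,27): 27²+71² = 5770 < 7921 = 89² → obtuse
(42,58,40): 40²+42² = 3364 = 58² → right
4 of the 6 are obtuse.

4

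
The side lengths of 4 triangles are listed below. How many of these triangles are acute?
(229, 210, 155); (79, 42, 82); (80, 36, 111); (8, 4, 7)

(229,210,155): 155²+210² = 68125 > 52441 = 229² → acute
(79,42,82): 42²+79² = 8005 > 6724 = 82² → acute
(80,36,111): 36²+80² = 7696 < 12321 = 111² → obtuse
(8,4,7): 4²+7² = 65 > 64 = 8² → acute
3 of the 4 are acute.

3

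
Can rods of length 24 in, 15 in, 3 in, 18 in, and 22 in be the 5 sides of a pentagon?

Yes

A pentagon exists iff every side is shorter than the sum of the others — equivalently, the longest side is less than the sum of the rest.
Longest side 24 < 58 (sum of the remaining 4), so yes.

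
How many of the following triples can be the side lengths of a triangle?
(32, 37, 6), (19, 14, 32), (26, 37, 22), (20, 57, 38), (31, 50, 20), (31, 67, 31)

(6,32,37): 6+32 > 37 → valid
(14,19,32): 14+19 > 32 → valid
(22,26,37): 22+26 > 37 → valid
(20,38,57): 20+38 > 57 → valid
(20,31,50): 20+31 > 50 → valid
(31,31,67): 31+31 ≤ 67 → not valid
5 of the 6 triples form a triangle.

5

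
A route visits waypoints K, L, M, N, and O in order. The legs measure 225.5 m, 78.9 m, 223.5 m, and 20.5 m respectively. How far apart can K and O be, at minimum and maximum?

0 ≤ KO ≤ 548.4 m

The maximum is all hops collinear in one direction: 225.5 + 78.9 + 223.5 + 20.5 = 548.4.
The longest hop is 225.5; the others sum to 322.9. Since 225.5 ≤ 322.9, the path can fold back on itself completely, so the minimum distance is 0.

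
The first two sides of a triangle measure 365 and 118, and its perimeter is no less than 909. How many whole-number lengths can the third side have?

Triangle inequality: 247 < x < 483. Perimeter ≥ 909 gives x ≥ 909 − 365 − 118 = 426.
So 426 ≤ x < 483; integers 426 through 482: 57 values.

57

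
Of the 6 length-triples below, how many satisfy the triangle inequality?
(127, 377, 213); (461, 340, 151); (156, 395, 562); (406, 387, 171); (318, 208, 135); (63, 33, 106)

(127,213,377): 127+213 ≤ 377 → not valid
(151,340,461): 151+340 > 461 → valid
(156,395,562): 156+395 ≤ 562 → not valid
(171,387,406): 171+387 > 406 → valid
(135,208,318): 135+208 > 318 → valid
(33,63,106): 33+63 ≤ 106 → not valid
3 of the 6 triples form a triangle.

3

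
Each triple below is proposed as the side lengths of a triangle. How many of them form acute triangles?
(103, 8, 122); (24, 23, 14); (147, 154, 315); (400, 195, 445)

(103,8,122): 8+103 ≤ 122, not a triangle
(24,23,14): 14²+23² = 725 > 576 = 24² → acute
(147,154,315): 147+154 ≤ 315, not a triangle
(400,195,445): 195²+400² = 198025 = 445² → right
1 of the 4 is acute.

1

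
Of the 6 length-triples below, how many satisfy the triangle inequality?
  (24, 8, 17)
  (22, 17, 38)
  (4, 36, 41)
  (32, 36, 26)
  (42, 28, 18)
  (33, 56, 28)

5

(8,17,24): 8+17 > 24 → valid
(17,22,38): 17+22 > 38 → valid
(4,36,41): 4+36 ≤ 41 → not valid
(26,32,36): 26+32 > 36 → valid
(18,28,42): 18+28 > 42 → valid
(28,33,56): 28+33 > 56 → valid
5 of the 6 triples form a triangle.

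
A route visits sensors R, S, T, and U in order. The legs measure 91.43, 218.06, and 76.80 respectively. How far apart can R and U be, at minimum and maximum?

The maximum is all hops collinear in one direction: 91.43 + 218.06 + 76.80 = 386.29.
The longest hop is 218.06; the others sum to 168.23. Folding the others back against it leaves at least 218.06 − 168.23 = 49.83.

49.83 ≤ RU ≤ 386.29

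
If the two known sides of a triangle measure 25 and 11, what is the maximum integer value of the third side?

35

The third side must be strictly less than 25 + 11 = 36.
The largest integer below 36 is 35.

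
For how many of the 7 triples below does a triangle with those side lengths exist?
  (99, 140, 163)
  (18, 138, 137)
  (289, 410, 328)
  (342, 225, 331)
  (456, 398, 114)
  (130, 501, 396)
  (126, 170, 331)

(99,140,163): 99+140 > 163 → valid
(18,137,138): 18+137 > 138 → valid
(289,328,410): 289+328 > 410 → valid
(225,331,342): 225+331 > 342 → valid
(114,398,456): 114+398 > 456 → valid
(130,396,501): 130+396 > 501 → valid
(126,170,331): 126+170 ≤ 331 → not valid
6 of the 7 triples form a triangle.

6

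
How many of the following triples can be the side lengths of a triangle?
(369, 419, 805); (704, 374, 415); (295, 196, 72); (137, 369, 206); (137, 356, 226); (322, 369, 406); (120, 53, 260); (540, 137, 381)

(369,419,805): 369+419 ≤ 805 → not valid
(374,415,704): 374+415 > 704 → valid
(72,196,295): 72+196 ≤ 295 → not valid
(137,206,369): 137+206 ≤ 369 → not valid
(137,226,356): 137+226 > 356 → valid
(322,369,406): 322+369 > 406 → valid
(53,120,260): 53+120 ≤ 260 → not valid
(137,381,540): 137+381 ≤ 540 → not valid
3 of the 8 triples form a triangle.

3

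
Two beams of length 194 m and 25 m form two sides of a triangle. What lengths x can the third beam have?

By the triangle inequality, x must be less than 194 + 25 = 219 and greater than |194 − 25| = 169.

169 < x < 219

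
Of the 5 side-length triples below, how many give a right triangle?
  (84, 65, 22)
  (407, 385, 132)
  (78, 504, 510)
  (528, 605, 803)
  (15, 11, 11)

(84,65,22): 22²+65² = 4709 < 7056 = 84² → obtuse
(407,385,132): 132²+385² = 165649 = 407² → right
(78,504,510): 78²+504² = 260100 = 510² → right
(528,605,803): 528²+605² = 644809 = 803² → right
(15,11,11): 11²+11² = 242 > 225 = 15² → acute
3 of the 5 are right.

3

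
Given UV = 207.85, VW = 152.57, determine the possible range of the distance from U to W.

By the triangle inequality, |207.85 − 152.57| ≤ UW ≤ 207.85 + 152.57.

55.28 ≤ UW ≤ 360.42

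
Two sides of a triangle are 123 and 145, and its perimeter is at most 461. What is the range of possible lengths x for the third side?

22 < x ≤ 193

Triangle inequality alone gives 22 < x < 268.
The perimeter condition gives x ≤ 461 − 123 − 145 = 193.
Intersecting the two: 22 < x ≤ 193.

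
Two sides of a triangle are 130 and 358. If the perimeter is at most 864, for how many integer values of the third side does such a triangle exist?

Triangle inequality: 228 < x < 488. Perimeter ≤ 864 gives x ≤ 864 − 130 − 358 = 376.
So 228 < x ≤ 376; integers 229 through 376: 148 values.

148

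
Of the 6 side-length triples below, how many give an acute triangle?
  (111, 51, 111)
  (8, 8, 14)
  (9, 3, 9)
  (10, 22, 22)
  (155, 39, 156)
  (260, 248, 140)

5

(111,51,111): 51²+111² = 14922 > 12321 = 111² → acute
(8,8,14): 8²+8² = 128 < 196 = 14² → obtuse
(9,3,9): 3²+9² = 90 > 81 = 9² → acute
(10,22,22): 10²+22² = 584 > 484 = 22² → acute
(155,39,156): 39²+155² = 25546 > 24336 = 156² → acute
(260,248,140): 140²+248² = 81104 > 67600 = 260² → acute
5 of the 6 are acute.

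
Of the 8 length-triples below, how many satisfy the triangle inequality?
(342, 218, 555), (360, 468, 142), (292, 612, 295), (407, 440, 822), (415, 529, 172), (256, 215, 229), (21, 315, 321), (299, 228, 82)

(218,342,555): 218+342 > 555 → valid
(142,360,468): 142+360 > 468 → valid
(292,295,612): 292+295 ≤ 612 → not valid
(407,440,822): 407+440 > 822 → valid
(172,415,529): 172+415 > 529 → valid
(215,229,256): 215+229 > 256 → valid
(21,315,321): 21+315 > 321 → valid
(82,228,299): 82+228 > 299 → valid
7 of the 8 triples form a triangle.

7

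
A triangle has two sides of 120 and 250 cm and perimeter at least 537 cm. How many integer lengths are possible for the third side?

203

Triangle inequality: 130 < x < 370. Perimeter ≥ 537 gives x ≥ 537 − 120 − 250 = 167.
So 167 ≤ x < 370; integers 167 through 369: 203 values.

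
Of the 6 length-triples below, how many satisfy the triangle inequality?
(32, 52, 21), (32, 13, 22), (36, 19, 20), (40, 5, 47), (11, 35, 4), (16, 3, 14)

(21,32,52): 21+32 > 52 → valid
(13,22,32): 13+22 > 32 → valid
(19,20,36): 19+20 > 36 → valid
(5,40,47): 5+40 ≤ 47 → not valid
(4,11,35): 4+11 ≤ 35 → not valid
(3,14,16): 3+14 > 16 → valid
4 of the 6 triples form a triangle.

4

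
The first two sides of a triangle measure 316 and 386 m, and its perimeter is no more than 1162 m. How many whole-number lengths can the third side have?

390

Triangle inequality: 70 < x < 702. Perimeter ≤ 1162 gives x ≤ 1162 − 316 − 386 = 460.
So 70 < x ≤ 460; integers 71 through 460: 390 values.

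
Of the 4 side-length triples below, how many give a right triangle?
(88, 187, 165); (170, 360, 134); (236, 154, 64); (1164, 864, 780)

(88,187,165): 88²+165² = 34969 = 187² → right
(170,360,134): 134+170 ≤ 360, not a triangle
(236,154,64): 64+154 ≤ 236, not a triangle
(1164,864,780): 780²+864² = 1354896 = 1164² → right
2 of the 4 are right.

2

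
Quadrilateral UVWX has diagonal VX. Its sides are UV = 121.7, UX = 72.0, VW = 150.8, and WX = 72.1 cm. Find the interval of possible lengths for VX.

78.7 < VX < 193.7

From triangle UVX: |121.7 − 72.0| < VX < 121.7 + 72.0, i.e. 49.7 < VX < 193.7.
From triangle WVX: 78.7 < VX < 222.9.
Both must hold, so VX lies in the intersection.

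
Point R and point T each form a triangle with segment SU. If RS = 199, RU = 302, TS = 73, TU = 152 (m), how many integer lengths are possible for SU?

121

From triangle RSU: 103 < SU < 501.
From triangle TSU: 79 < SU < 225.
Intersection: 103 < SU < 225, so integers 104 through 224: 121 values.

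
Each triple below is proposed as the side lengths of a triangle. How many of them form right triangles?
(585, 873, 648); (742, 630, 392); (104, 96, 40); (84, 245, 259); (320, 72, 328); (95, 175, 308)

5

(585,873,648): 585²+648² = 762129 = 873² → right
(742,630,392): 392²+630² = 550564 = 742² → right
(104,96,40): 40²+96² = 10816 = 104² → right
(84,245,259): 84²+245² = 67081 = 259² → right
(320,72,328): 72²+320² = 107584 = 328² → right
(95,175,308): 95+175 ≤ 308, not a triangle
5 of the 6 are right.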